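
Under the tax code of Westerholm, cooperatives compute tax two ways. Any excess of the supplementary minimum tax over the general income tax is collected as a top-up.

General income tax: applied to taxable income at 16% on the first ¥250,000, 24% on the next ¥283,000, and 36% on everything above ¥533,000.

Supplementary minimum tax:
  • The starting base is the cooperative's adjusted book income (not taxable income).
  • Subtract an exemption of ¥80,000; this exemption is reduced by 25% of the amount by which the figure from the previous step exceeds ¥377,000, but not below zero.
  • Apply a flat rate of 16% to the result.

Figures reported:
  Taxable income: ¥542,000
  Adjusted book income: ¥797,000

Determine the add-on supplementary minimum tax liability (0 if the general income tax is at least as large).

Supplementary minimum tax:
  Base (adjusted book income): ¥797,000
  Exemption: 25% × (¥797,000 − ¥377,000) = ¥105,000 ≥ ¥80,000, so the exemption is fully phased out
  Base: ¥797,000 − ¥0 = ¥797,000
  ¥797,000 × 16% = ¥127,520

General income tax:
  ¥250,000 × 16% = ¥40,000
  ¥283,000 × 24% = ¥67,920
  ¥9,000 × 36% = ¥3,240
  → ¥111,160

Excess of supplementary minimum tax over general income tax: ¥127,520 − ¥111,160 = ¥16,360.

¥16,360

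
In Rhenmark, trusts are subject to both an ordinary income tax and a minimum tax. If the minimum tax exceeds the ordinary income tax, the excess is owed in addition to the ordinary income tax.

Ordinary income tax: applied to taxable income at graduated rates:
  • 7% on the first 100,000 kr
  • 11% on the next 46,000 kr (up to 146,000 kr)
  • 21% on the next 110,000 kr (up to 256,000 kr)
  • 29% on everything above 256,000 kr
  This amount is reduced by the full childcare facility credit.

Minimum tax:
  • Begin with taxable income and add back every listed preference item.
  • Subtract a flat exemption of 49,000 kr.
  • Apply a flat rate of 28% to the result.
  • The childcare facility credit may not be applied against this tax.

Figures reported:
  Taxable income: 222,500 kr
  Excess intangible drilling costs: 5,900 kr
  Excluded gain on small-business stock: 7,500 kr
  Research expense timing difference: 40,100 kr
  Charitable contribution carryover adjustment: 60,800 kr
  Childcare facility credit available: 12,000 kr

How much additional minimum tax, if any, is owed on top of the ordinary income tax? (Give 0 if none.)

Ordinary income tax:
  100,000 kr × 7% = 7,000 kr
  46,000 kr × 11% = 5,060 kr
  76,500 kr × 21% = 16,065 kr
  → 28,125 kr
  Less childcare facility credit 12,000 kr → 16,125 kr

Minimum tax:
  Adjusted income: 222,500 kr + 5,900 kr + 7,500 kr + 40,100 kr + 60,800 kr = 336,800 kr
  Less exemption 49,000 kr → base 287,800 kr
  287,800 kr × 28% = 80,584 kr

Excess of minimum tax over ordinary income tax: 80,584 kr − 16,125 kr = 64,459 kr.

64,459 kr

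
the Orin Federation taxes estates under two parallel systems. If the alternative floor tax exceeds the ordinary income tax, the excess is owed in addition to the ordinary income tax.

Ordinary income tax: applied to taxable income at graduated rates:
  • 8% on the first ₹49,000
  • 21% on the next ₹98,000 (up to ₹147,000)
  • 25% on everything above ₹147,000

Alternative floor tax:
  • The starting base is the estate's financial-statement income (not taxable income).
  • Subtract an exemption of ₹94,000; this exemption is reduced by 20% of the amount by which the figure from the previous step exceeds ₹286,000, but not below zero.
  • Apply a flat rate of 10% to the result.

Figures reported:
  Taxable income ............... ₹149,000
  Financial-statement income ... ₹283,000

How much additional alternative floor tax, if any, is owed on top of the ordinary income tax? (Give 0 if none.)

Alternative floor tax:
  Base (financial-statement income): ₹283,000
  Exemption: ₹283,000 ≤ ₹286,000, so full ₹94,000 applies
  Base: ₹283,000 − ₹94,000 = ₹189,000
  ₹189,000 × 10% = ₹18,900

Ordinary income tax:
  ₹49,000 × 8% = ₹3,920
  ₹98,000 × 21% = ₹20,580
  ₹2,000 × 25% = ₹500
  → ₹25,000

₹18,900 ≤ ₹25,000, so no add-on is due.

₹0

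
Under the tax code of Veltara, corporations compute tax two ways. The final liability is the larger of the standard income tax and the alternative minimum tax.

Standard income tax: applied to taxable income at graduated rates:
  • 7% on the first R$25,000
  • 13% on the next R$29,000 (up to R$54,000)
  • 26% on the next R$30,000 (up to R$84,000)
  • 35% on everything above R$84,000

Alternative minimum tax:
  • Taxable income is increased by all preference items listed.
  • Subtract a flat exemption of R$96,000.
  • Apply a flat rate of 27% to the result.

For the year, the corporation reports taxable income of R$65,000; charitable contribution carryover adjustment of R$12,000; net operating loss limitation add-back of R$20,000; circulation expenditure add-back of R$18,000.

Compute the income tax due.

Alternative minimum tax:
  Adjusted income: R$65,000 + R$12,000 + R$20,000 + R$18,000 = R$115,000
  Less exemption R$96,000 → base R$19,000
  R$19,000 × 27% = R$5,130

Standard income tax:
  R$25,000 × 7% = R$1,750
  R$29,000 × 13% = R$3,770
  R$11,000 × 26% = R$2,860
  → R$8,380

R$8,380 > R$5,130, so the standard income tax governs.

R$8,380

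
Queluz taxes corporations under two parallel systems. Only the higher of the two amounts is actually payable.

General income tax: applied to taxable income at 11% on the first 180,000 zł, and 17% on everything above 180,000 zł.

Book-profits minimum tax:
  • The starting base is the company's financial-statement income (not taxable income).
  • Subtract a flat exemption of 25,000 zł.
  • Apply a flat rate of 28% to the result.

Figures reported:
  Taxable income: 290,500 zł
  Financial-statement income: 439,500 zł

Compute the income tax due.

116,060 zł

General income tax:
  180,000 zł × 11% = 19,800 zł
  110,500 zł × 17% = 18,785 zł
  → 38,585 zł

Book-profits minimum tax:
  Base (financial-statement income): 439,500 zł
  Less exemption 25,000 zł → base 414,500 zł
  414,500 zł × 28% = 116,060 zł

116,060 zł > 38,585 zł, so the book-profits minimum tax is the binding amount.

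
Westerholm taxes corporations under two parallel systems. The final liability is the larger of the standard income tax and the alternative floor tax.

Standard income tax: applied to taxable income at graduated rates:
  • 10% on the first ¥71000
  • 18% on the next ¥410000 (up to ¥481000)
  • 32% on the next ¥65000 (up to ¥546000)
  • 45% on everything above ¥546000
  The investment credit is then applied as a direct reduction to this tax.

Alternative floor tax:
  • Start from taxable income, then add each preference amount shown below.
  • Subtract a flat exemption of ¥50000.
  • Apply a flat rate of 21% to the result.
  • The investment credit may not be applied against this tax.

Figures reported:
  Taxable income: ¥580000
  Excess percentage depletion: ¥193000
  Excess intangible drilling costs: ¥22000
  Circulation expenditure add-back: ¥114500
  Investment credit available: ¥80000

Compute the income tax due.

Standard income tax:
  ¥71000 × 10% = ¥7100
  ¥410000 × 18% = ¥73800
  ¥65000 × 32% = ¥20800
  ¥34000 × 45% = ¥15300
  → ¥117000
  Less investment credit ¥80000 → ¥37000

Alternative floor tax:
  Adjusted income: ¥580000 + ¥193000 + ¥22000 + ¥114500 = ¥909500
  Less exemption ¥50000 → base ¥859500
  ¥859500 × 21% = ¥180495

¥180495 > ¥37000, so the alternative floor tax is the binding amount.

¥180495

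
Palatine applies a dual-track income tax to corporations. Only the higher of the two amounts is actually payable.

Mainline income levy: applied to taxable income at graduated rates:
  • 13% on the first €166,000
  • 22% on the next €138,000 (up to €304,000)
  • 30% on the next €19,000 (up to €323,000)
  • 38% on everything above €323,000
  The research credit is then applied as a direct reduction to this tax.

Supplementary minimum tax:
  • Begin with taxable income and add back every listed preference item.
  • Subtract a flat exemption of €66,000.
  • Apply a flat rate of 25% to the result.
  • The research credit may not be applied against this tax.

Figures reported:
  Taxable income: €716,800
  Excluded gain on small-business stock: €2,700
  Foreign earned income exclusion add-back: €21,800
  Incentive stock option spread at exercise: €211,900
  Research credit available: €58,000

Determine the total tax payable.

€221,800

Supplementary minimum tax:
  Adjusted income: €716,800 + €2,700 + €21,800 + €211,900 = €953,200
  Less exemption €66,000 → base €887,200
  €887,200 × 25% = €221,800

Mainline income levy:
  €166,000 × 13% = €21,580
  €138,000 × 22% = €30,360
  €19,000 × 30% = €5,700
  €393,800 × 38% = €149,644
  → €207,284
  Less research credit €58,000 → €149,284

€221,800 > €149,284, so the supplementary minimum tax is the binding amount.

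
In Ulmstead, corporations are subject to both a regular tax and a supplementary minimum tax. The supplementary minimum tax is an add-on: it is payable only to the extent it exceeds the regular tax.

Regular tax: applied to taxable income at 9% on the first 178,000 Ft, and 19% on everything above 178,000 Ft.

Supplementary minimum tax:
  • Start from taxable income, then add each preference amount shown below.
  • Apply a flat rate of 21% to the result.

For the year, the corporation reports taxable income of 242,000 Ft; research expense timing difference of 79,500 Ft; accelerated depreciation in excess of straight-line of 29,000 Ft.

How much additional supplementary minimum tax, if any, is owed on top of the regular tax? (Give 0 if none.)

45,425 Ft

Supplementary minimum tax:
  Adjusted income: 242,000 Ft + 79,500 Ft + 29,000 Ft = 350,500 Ft
  350,500 Ft × 21% = 73,605 Ft

Regular tax:
  178,000 Ft × 9% = 16,020 Ft
  64,000 Ft × 19% = 12,160 Ft
  → 28,180 Ft

Excess of supplementary minimum tax over regular tax: 73,605 Ft − 28,180 Ft = 45,425 Ft.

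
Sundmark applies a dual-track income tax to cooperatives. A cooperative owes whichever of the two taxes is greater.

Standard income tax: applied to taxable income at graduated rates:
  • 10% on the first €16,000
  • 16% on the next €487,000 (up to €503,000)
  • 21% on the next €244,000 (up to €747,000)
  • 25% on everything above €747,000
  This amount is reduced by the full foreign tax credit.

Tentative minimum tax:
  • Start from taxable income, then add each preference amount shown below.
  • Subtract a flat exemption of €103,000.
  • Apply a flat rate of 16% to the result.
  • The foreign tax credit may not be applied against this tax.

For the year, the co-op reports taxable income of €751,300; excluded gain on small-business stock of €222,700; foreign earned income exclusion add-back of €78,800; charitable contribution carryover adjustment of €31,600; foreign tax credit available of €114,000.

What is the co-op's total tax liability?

€157,024

Standard income tax:
  €16,000 × 10% = €1,600
  €487,000 × 16% = €77,920
  €244,000 × 21% = €51,240
  €4,300 × 25% = €1,075
  → €131,835
  Less foreign tax credit €114,000 → €17,835

Tentative minimum tax:
  Adjusted income: €751,300 + €222,700 + €78,800 + €31,600 = €1,084,400
  Less exemption €103,000 → base €981,400
  €981,400 × 16% = €157,024

€157,024 > €17,835, so the tentative minimum tax is the binding amount.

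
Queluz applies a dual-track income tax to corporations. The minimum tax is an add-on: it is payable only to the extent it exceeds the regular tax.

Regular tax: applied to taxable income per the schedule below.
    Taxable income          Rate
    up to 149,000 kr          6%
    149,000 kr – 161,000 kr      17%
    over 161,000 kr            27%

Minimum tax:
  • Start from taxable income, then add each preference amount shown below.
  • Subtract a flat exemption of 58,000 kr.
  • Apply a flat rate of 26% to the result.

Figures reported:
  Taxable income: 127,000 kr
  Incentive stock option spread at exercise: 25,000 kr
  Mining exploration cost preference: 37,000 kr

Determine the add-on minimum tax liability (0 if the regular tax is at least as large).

Minimum tax:
  Adjusted income: 127,000 kr + 25,000 kr + 37,000 kr = 189,000 kr
  Less exemption 58,000 kr → base 131,000 kr
  131,000 kr × 26% = 34,060 kr

Regular tax:
  127,000 kr × 6% = 7,620 kr

Excess of minimum tax over regular tax: 34,060 kr − 7,620 kr = 26,440 kr.

26,440 kr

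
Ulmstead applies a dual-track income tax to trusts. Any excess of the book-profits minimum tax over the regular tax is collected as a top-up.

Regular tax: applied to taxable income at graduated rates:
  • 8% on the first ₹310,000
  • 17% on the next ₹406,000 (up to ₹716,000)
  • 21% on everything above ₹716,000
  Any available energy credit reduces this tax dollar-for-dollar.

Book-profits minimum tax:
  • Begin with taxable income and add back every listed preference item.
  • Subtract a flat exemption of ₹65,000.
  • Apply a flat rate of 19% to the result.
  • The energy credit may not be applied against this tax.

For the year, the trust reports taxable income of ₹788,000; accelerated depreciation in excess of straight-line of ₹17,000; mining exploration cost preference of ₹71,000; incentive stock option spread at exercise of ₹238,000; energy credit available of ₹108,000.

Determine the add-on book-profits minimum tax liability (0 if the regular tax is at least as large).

Regular tax:
  ₹310,000 × 8% = ₹24,800
  ₹406,000 × 17% = ₹69,020
  ₹72,000 × 21% = ₹15,120
  → ₹108,940
  Less energy credit ₹108,000 → ₹940

Book-profits minimum tax:
  Adjusted income: ₹788,000 + ₹17,000 + ₹71,000 + ₹238,000 = ₹1,114,000
  Less exemption ₹65,000 → base ₹1,049,000
  ₹1,049,000 × 19% = ₹199,310

Excess of book-profits minimum tax over regular tax: ₹199,310 − ₹940 = ₹198,370.

₹198,370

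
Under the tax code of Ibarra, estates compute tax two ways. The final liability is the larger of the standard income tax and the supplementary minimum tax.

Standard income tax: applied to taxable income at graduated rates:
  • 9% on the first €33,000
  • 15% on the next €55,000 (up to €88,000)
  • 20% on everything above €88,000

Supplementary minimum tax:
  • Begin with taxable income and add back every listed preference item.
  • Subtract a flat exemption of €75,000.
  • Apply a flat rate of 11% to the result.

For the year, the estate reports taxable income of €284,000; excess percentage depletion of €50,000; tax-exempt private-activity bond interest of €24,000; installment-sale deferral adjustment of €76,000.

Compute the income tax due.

€50,420

Supplementary minimum tax:
  Adjusted income: €284,000 + €50,000 + €24,000 + €76,000 = €434,000
  Less exemption €75,000 → base €359,000
  €359,000 × 11% = €39,490

Standard income tax:
  €33,000 × 9% = €2,970
  €55,000 × 15% = €8,250
  €196,000 × 20% = €39,200
  → €50,420

€50,420 > €39,490, so the standard income tax governs.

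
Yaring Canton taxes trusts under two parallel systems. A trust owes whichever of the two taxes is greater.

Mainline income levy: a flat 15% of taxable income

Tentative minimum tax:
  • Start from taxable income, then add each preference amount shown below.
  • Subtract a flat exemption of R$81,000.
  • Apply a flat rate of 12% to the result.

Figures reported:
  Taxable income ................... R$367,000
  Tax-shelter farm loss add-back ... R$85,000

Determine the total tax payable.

R$55,050

Mainline income levy:
  R$367,000 × 15% = R$55,050

Tentative minimum tax:
  Adjusted income: R$367,000 + R$85,000 = R$452,000
  Less exemption R$81,000 → base R$371,000
  R$371,000 × 12% = R$44,520

R$55,050 > R$44,520, so the mainline income levy governs.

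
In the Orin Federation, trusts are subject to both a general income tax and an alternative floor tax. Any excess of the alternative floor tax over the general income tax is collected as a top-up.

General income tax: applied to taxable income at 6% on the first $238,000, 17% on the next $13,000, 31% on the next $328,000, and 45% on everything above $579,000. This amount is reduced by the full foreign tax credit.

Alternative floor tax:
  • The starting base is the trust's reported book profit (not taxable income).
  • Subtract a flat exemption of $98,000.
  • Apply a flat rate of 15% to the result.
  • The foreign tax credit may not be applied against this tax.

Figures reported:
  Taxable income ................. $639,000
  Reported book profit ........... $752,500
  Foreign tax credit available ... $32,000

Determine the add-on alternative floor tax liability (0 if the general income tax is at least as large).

Alternative floor tax:
  Base (reported book profit): $752,500
  Less exemption $98,000 → base $654,500
  $654,500 × 15% = $98,175

General income tax:
  $238,000 × 6% = $14,280
  $13,000 × 17% = $2,210
  $328,000 × 31% = $101,680
  $60,000 × 45% = $27,000
  → $145,170
  Less foreign tax credit $32,000 → $113,170

$98,175 ≤ $113,170, so no add-on is due.

$0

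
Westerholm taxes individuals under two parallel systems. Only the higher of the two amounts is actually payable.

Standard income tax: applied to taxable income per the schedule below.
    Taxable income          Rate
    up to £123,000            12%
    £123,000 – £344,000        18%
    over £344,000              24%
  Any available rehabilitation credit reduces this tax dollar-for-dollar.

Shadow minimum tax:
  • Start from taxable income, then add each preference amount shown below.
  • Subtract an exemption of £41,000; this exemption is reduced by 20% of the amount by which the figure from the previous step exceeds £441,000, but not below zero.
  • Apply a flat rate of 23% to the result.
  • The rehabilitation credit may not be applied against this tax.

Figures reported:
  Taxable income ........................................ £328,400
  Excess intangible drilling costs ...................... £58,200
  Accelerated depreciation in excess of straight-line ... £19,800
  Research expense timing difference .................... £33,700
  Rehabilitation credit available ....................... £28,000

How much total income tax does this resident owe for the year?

£91,793

Shadow minimum tax:
  Adjusted income: £328,400 + £58,200 + £19,800 + £33,700 = £440,100
  Exemption: £440,100 ≤ £441,000, so full £41,000 applies
  Base: £440,100 − £41,000 = £399,100
  £399,100 × 23% = £91,793

Standard income tax:
  £123,000 × 12% = £14,760
  £205,400 × 18% = £36,972
  → £51,732
  Less rehabilitation credit £28,000 → £23,732

£91,793 > £23,732, so the shadow minimum tax is the binding amount.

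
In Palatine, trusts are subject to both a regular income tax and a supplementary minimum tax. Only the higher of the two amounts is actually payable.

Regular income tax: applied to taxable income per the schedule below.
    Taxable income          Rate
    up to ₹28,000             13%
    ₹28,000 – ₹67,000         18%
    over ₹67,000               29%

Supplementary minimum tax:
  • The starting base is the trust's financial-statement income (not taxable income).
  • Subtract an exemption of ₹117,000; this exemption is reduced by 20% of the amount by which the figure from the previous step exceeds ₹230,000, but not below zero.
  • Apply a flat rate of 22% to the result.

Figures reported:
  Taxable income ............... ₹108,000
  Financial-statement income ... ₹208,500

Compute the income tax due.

₹22,550

Regular income tax:
  ₹28,000 × 13% = ₹3,640
  ₹39,000 × 18% = ₹7,020
  ₹41,000 × 29% = ₹11,890
  → ₹22,550

Supplementary minimum tax:
  Base (financial-statement income): ₹208,500
  Exemption: ₹208,500 ≤ ₹230,000, so full ₹117,000 applies
  Base: ₹208,500 − ₹117,000 = ₹91,500
  ₹91,500 × 22% = ₹20,130

₹22,550 > ₹20,130, so the regular income tax governs.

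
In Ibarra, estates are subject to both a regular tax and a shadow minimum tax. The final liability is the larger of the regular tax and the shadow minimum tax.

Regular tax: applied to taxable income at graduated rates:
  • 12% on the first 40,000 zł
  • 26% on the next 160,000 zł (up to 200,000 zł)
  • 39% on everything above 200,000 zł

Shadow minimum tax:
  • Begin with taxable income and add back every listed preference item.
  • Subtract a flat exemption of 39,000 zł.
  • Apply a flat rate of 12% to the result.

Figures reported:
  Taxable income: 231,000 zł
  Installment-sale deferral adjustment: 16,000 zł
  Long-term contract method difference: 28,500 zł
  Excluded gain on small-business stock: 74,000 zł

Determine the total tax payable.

Shadow minimum tax:
  Adjusted income: 231,000 zł + 16,000 zł + 28,500 zł + 74,000 zł = 349,500 zł
  Less exemption 39,000 zł → base 310,500 zł
  310,500 zł × 12% = 37,260 zł

Regular tax:
  40,000 zł × 12% = 4,800 zł
  160,000 zł × 26% = 41,600 zł
  31,000 zł × 39% = 12,090 zł
  → 58,490 zł

58,490 zł > 37,260 zł, so the regular tax governs.

58,490 zł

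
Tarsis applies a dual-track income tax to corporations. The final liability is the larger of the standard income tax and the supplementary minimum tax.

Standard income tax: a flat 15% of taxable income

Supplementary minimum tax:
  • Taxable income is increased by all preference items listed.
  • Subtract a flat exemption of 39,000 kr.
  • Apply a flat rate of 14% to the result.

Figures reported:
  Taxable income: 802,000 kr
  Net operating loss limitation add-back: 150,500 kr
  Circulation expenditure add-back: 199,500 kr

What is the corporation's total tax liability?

Supplementary minimum tax:
  Adjusted income: 802,000 kr + 150,500 kr + 199,500 kr = 1,152,000 kr
  Less exemption 39,000 kr → base 1,113,000 kr
  1,113,000 kr × 14% = 155,820 kr

Standard income tax:
  802,000 kr × 15% = 120,300 kr

155,820 kr > 120,300 kr, so the supplementary minimum tax is the binding amount.

155,820 kr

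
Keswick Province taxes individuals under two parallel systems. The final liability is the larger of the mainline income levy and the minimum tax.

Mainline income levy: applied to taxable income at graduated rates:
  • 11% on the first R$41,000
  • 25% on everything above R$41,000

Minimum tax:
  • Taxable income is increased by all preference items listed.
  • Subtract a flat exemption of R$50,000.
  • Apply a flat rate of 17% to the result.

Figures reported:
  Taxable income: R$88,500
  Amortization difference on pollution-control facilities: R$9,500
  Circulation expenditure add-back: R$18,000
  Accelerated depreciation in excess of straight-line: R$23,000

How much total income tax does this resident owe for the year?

Minimum tax:
  Adjusted income: R$88,500 + R$9,500 + R$18,000 + R$23,000 = R$139,000
  Less exemption R$50,000 → base R$89,000
  R$89,000 × 17% = R$15,130

Mainline income levy:
  R$41,000 × 11% = R$4,510
  R$47,500 × 25% = R$11,875
  → R$16,385

R$16,385 > R$15,130, so the mainline income levy governs.

R$16,385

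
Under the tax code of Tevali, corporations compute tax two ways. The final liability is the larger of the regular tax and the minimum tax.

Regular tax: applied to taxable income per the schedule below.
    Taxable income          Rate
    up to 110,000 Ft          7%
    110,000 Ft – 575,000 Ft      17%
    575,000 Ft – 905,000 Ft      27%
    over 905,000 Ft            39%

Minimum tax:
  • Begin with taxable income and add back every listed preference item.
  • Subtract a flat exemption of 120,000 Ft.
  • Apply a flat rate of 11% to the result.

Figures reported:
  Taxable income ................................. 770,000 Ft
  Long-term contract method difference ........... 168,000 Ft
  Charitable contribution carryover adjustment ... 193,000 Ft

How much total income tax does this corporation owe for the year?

Regular tax:
  110,000 Ft × 7% = 7,700 Ft
  465,000 Ft × 17% = 79,050 Ft
  195,000 Ft × 27% = 52,650 Ft
  → 139,400 Ft

Minimum tax:
  Adjusted income: 770,000 Ft + 168,000 Ft + 193,000 Ft = 1,131,000 Ft
  Less exemption 120,000 Ft → base 1,011,000 Ft
  1,011,000 Ft × 11% = 111,210 Ft

139,400 Ft > 111,210 Ft, so the regular tax governs.

139,400 Ft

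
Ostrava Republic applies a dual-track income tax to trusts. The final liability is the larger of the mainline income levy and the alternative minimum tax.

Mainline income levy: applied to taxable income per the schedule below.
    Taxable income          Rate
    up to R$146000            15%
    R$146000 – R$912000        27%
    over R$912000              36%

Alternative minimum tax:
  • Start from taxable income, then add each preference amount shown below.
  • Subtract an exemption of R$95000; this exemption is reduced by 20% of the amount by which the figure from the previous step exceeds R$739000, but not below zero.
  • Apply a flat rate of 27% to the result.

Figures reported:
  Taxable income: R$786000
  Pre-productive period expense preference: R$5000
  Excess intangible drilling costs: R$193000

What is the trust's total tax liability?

R$253260

Alternative minimum tax:
  Adjusted income: R$786000 + R$5000 + R$193000 = R$984000
  Exemption: R$95000 − 20% × (R$984000 − R$739000) = R$95000 − R$49000 = R$46000
  Base: R$984000 − R$46000 = R$938000
  R$938000 × 27% = R$253260

Mainline income levy:
  R$146000 × 15% = R$21900
  R$640000 × 27% = R$172800
  → R$194700

R$253260 > R$194700, so the alternative minimum tax is the binding amount.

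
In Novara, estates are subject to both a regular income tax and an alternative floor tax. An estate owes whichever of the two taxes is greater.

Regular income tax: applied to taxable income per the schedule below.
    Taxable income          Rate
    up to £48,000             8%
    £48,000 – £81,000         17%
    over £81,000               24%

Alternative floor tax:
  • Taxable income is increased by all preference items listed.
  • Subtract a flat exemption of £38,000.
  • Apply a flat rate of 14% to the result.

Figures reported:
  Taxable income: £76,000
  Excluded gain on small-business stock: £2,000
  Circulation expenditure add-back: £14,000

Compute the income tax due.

Regular income tax:
  £48,000 × 8% = £3,840
  £28,000 × 17% = £4,760
  → £8,600

Alternative floor tax:
  Adjusted income: £76,000 + £2,000 + £14,000 = £92,000
  Less exemption £38,000 → base £54,000
  £54,000 × 14% = £7,560

£8,600 > £7,560, so the regular income tax governs.

£8,600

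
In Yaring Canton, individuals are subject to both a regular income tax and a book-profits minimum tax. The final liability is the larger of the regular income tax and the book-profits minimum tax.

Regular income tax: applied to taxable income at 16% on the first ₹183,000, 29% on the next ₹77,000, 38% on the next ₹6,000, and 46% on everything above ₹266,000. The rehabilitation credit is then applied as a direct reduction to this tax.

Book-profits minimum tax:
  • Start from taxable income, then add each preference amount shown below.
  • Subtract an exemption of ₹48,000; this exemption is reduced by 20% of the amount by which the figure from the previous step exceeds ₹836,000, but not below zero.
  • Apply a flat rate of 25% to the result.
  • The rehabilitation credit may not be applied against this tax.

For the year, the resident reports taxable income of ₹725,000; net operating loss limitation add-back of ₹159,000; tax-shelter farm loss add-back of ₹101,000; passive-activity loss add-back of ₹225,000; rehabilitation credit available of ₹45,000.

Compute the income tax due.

₹302,500

Book-profits minimum tax:
  Adjusted income: ₹725,000 + ₹159,000 + ₹101,000 + ₹225,000 = ₹1,210,000
  Exemption: 20% × (₹1,210,000 − ₹836,000) = ₹74,800 ≥ ₹48,000, so the exemption is fully phased out
  Base: ₹1,210,000 − ₹0 = ₹1,210,000
  ₹1,210,000 × 25% = ₹302,500

Regular income tax:
  ₹183,000 × 16% = ₹29,280
  ₹77,000 × 29% = ₹22,330
  ₹6,000 × 38% = ₹2,280
  ₹459,000 × 46% = ₹211,140
  → ₹265,030
  Less rehabilitation credit ₹45,000 → ₹220,030

₹302,500 > ₹220,030, so the book-profits minimum tax is the binding amount.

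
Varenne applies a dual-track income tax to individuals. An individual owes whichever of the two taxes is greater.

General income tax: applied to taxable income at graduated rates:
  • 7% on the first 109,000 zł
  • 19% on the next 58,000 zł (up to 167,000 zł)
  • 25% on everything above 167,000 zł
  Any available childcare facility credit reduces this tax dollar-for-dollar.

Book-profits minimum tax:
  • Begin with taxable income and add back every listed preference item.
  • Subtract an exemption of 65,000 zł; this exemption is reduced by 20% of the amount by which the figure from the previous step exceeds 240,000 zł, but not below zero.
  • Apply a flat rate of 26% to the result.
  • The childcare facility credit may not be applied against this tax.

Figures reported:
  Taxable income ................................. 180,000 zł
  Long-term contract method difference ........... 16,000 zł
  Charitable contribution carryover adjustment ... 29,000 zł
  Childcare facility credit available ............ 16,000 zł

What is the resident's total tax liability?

41,600 zł

Book-profits minimum tax:
  Adjusted income: 180,000 zł + 16,000 zł + 29,000 zł = 225,000 zł
  Exemption: 225,000 zł ≤ 240,000 zł, so full 65,000 zł applies
  Base: 225,000 zł − 65,000 zł = 160,000 zł
  160,000 zł × 26% = 41,600 zł

General income tax:
  109,000 zł × 7% = 7,630 zł
  58,000 zł × 19% = 11,020 zł
  13,000 zł × 25% = 3,250 zł
  → 21,900 zł
  Less childcare facility credit 16,000 zł → 5,900 zł

41,600 zł > 5,900 zł, so the book-profits minimum tax is the binding amount.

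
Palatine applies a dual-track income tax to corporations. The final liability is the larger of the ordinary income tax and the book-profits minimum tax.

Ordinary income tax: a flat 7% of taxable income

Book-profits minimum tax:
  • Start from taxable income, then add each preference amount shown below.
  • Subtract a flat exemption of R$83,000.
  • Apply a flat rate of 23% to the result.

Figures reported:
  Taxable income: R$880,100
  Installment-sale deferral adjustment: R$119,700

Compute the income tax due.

R$210,864

Book-profits minimum tax:
  Adjusted income: R$880,100 + R$119,700 = R$999,800
  Less exemption R$83,000 → base R$916,800
  R$916,800 × 23% = R$210,864

Ordinary income tax:
  R$880,100 × 7% = R$61,607

R$210,864 > R$61,607, so the book-profits minimum tax is the binding amount.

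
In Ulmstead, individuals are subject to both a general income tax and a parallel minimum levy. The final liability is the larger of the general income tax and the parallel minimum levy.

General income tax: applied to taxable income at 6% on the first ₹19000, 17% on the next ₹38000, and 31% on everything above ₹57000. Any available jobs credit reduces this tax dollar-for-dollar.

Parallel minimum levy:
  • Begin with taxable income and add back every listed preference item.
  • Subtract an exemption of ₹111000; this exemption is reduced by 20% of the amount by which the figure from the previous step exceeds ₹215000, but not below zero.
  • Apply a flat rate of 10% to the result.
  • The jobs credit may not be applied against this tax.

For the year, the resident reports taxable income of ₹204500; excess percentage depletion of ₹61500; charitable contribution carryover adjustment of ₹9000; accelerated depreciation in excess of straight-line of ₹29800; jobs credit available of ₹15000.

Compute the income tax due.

Parallel minimum levy:
  Adjusted income: ₹204500 + ₹61500 + ₹9000 + ₹29800 = ₹304800
  Exemption: ₹111000 − 20% × (₹304800 − ₹215000) = ₹111000 − ₹17960 = ₹93040
  Base: ₹304800 − ₹93040 = ₹211760
  ₹211760 × 10% = ₹21176

General income tax:
  ₹19000 × 6% = ₹1140
  ₹38000 × 17% = ₹6460
  ₹147500 × 31% = ₹45725
  → ₹53325
  Less jobs credit ₹15000 → ₹38325

₹38325 > ₹21176, so the general income tax governs.

₹38325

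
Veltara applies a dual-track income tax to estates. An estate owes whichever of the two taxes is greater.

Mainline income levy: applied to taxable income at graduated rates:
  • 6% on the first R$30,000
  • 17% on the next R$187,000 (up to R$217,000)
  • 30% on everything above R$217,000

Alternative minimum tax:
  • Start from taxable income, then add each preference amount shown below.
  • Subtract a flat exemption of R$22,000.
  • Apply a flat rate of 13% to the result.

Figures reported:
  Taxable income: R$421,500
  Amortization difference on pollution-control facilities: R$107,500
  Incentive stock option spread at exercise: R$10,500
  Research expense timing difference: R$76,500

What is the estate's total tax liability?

Alternative minimum tax:
  Adjusted income: R$421,500 + R$107,500 + R$10,500 + R$76,500 = R$616,000
  Less exemption R$22,000 → base R$594,000
  R$594,000 × 13% = R$77,220

Mainline income levy:
  R$30,000 × 6% = R$1,800
  R$187,000 × 17% = R$31,790
  R$204,500 × 30% = R$61,350
  → R$94,940

R$94,940 > R$77,220, so the mainline income levy governs.

R$94,940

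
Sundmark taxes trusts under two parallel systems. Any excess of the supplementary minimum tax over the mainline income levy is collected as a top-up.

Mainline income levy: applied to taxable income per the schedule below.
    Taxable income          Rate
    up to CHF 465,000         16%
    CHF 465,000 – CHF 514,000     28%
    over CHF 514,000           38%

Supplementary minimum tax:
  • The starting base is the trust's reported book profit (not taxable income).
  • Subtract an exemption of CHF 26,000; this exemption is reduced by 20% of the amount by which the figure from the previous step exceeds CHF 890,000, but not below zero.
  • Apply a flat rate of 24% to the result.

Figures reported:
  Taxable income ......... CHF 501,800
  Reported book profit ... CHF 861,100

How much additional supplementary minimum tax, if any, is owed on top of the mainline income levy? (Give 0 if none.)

CHF 115,720

Mainline income levy:
  CHF 465,000 × 16% = CHF 74,400
  CHF 36,800 × 28% = CHF 10,304
  → CHF 84,704

Supplementary minimum tax:
  Base (reported book profit): CHF 861,100
  Exemption: CHF 861,100 ≤ CHF 890,000, so full CHF 26,000 applies
  Base: CHF 861,100 − CHF 26,000 = CHF 835,100
  CHF 835,100 × 24% = CHF 200,424

Excess of supplementary minimum tax over mainline income levy: CHF 200,424 − CHF 84,704 = CHF 115,720.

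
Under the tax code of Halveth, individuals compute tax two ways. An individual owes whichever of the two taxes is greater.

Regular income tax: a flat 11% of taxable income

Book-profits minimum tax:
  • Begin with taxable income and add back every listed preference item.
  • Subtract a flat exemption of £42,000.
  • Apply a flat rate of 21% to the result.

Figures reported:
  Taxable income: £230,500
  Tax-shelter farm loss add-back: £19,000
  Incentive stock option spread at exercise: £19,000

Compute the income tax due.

Regular income tax:
  £230,500 × 11% = £25,355

Book-profits minimum tax:
  Adjusted income: £230,500 + £19,000 + £19,000 = £268,500
  Less exemption £42,000 → base £226,500
  £226,500 × 21% = £47,565

£47,565 > £25,355, so the book-profits minimum tax is the binding amount.

£47,565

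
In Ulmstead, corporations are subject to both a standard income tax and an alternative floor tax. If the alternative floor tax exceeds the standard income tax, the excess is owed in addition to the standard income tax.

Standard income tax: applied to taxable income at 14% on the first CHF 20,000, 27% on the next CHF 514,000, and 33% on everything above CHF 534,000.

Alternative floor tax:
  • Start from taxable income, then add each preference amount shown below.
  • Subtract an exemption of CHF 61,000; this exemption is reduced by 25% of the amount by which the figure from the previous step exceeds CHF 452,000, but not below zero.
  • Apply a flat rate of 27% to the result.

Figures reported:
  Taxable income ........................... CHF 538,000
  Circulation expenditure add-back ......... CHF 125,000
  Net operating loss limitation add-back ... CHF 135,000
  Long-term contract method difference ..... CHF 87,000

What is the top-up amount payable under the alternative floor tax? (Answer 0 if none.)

Alternative floor tax:
  Adjusted income: CHF 538,000 + CHF 125,000 + CHF 135,000 + CHF 87,000 = CHF 885,000
  Exemption: 25% × (CHF 885,000 − CHF 452,000) = CHF 108,250 ≥ CHF 61,000, so the exemption is fully phased out
  Base: CHF 885,000 − CHF 0 = CHF 885,000
  CHF 885,000 × 27% = CHF 238,950

Standard income tax:
  CHF 20,000 × 14% = CHF 2,800
  CHF 514,000 × 27% = CHF 138,780
  CHF 4,000 × 33% = CHF 1,320
  → CHF 142,900

Excess of alternative floor tax over standard income tax: CHF 238,950 − CHF 142,900 = CHF 96,050.

CHF 96,050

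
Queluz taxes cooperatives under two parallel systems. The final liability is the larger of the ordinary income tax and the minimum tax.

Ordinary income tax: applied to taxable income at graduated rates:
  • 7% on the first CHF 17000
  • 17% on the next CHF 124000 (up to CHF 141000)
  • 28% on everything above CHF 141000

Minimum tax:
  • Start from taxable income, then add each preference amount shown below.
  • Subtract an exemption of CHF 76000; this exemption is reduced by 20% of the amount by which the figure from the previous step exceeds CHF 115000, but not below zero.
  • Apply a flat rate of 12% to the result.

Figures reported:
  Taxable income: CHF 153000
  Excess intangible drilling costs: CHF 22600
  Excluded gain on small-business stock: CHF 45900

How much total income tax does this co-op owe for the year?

CHF 25630

Minimum tax:
  Adjusted income: CHF 153000 + CHF 22600 + CHF 45900 = CHF 221500
  Exemption: CHF 76000 − 20% × (CHF 221500 − CHF 115000) = CHF 76000 − CHF 21300 = CHF 54700
  Base: CHF 221500 − CHF 54700 = CHF 166800
  CHF 166800 × 12% = CHF 20016

Ordinary income tax:
  CHF 17000 × 7% = CHF 1190
  CHF 124000 × 17% = CHF 21080
  CHF 12000 × 28% = CHF 3360
  → CHF 25630

CHF 25630 > CHF 20016, so the ordinary income tax governs.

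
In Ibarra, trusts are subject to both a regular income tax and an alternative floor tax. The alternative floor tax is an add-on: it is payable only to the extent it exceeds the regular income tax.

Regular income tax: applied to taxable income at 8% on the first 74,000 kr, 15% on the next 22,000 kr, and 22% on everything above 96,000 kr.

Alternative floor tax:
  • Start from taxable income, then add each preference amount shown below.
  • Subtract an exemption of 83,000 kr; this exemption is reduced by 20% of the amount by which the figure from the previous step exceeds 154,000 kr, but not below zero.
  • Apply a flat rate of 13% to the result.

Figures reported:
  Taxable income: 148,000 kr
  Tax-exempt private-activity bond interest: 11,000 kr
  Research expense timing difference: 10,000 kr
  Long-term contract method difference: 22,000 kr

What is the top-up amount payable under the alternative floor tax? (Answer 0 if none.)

0 kr

Regular income tax:
  74,000 kr × 8% = 5,920 kr
  22,000 kr × 15% = 3,300 kr
  52,000 kr × 22% = 11,440 kr
  → 20,660 kr

Alternative floor tax:
  Adjusted income: 148,000 kr + 11,000 kr + 10,000 kr + 22,000 kr = 191,000 kr
  Exemption: 83,000 kr − 20% × (191,000 kr − 154,000 kr) = 83,000 kr − 7,400 kr = 75,600 kr
  Base: 191,000 kr − 75,600 kr = 115,400 kr
  115,400 kr × 13% = 15,002 kr

15,002 kr ≤ 20,660 kr, so no add-on is due.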